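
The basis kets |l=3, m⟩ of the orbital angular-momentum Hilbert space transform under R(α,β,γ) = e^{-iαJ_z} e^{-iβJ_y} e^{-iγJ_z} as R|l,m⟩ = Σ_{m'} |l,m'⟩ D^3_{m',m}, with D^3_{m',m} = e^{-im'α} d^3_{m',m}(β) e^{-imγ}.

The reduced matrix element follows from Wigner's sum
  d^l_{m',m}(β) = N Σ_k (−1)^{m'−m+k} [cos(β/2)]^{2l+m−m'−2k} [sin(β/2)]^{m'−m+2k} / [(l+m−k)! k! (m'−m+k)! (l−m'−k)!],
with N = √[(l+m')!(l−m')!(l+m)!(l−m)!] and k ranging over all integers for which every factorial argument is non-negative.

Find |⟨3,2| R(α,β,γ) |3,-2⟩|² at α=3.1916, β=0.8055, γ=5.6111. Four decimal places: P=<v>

First d^3_{2,-2}(β=0.8055), then the phase factors e^{-i(2)α} and e^{-i(-2)γ}:
With c≡cos(β/2)=0.919987 and s≡sin(β/2)=0.391950, N=[120·1·1·120]^{1/2}=120.000000
Admissible k: 0..1 (factorial args all ≥0)
  k=0: (−1)^4·120.0000/(24)·0.9200^2·0.3919^4 = +0.099875
  k=1: (−1)^5·120.0000/(120)·0.9200^0·0.3919^6 = -0.003626
d^3_{2,-2}(0.8055) = +0.099875 -0.003626 = +0.096249
|D^3_{2,-2}|² = |d^3_{2,-2}(β)|² = (+0.096249)² = 0.009264 (the z-rotation phases have unit modulus)

P=0.0093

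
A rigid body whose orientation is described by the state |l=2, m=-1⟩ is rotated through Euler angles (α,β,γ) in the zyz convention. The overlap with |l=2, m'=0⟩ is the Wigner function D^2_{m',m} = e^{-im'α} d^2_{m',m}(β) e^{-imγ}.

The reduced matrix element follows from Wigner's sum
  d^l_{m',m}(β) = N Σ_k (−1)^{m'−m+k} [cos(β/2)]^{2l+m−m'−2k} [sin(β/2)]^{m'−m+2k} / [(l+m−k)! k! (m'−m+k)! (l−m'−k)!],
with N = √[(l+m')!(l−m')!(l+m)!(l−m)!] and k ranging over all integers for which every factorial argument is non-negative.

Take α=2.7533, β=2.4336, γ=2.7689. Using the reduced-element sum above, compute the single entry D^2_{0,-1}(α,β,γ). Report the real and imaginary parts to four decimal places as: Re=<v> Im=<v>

Split into d^2_{0,-1}(β=2.4336) × two z-phases.
With c≡cos(β/2)=0.346649 and s≡sin(β/2)=0.937995, N=[2·2·1·6]^{1/2}=4.898979
k∈{0,1} keeps every argument non-negative
  k=0: (−1)^1·4.8990/(2)·0.3466^3·0.9380^1 = -0.095708
  k=1: (−1)^2·4.8990/(2)·0.3466^1·0.9380^3 = +0.700756
d^2_{0,-1}(2.4336) = -0.095708 +0.700756 = +0.605049
Attach z-rotation phases: D = e^{-i(0)(2.7533)}·(+0.605049)·e^{-i(-1)(2.7689)} = -0.563512+0.220313i

Re=-0.5635 Im=0.2203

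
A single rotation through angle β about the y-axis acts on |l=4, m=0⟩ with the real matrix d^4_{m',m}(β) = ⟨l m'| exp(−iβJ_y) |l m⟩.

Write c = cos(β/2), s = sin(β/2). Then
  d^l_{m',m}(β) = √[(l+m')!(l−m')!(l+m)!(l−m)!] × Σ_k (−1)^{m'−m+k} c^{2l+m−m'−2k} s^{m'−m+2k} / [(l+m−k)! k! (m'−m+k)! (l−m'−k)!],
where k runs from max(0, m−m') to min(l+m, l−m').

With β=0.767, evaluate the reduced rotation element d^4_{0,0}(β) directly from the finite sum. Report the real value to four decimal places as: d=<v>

d=-0.3933

d^4_{0,0}(β=0.767) via Wigner's sum:
Half-angle: c=0.927361, s=0.374169. N=√(24·24·24·24)=576.000000
Admissible k: 0..4 (factorial args all ≥0)
  k=0: (−1)^0·576.0000/(576)·0.9274^8·0.3742^0 = +0.547003
  k=1: (−1)^1·576.0000/(36)·0.9274^6·0.3742^2 = -1.424776
  k=2: (−1)^2·576.0000/(16)·0.9274^4·0.3742^4 = +0.521875
  k=3: (−1)^3·576.0000/(36)·0.9274^2·0.3742^6 = -0.037759
  k=4: (−1)^4·576.0000/(576)·0.9274^0·0.3742^8 = +0.000384
d^4_{0,0}(0.767) = +0.547003 -1.424776 +0.521875 -0.037759 +0.000384 = -0.393274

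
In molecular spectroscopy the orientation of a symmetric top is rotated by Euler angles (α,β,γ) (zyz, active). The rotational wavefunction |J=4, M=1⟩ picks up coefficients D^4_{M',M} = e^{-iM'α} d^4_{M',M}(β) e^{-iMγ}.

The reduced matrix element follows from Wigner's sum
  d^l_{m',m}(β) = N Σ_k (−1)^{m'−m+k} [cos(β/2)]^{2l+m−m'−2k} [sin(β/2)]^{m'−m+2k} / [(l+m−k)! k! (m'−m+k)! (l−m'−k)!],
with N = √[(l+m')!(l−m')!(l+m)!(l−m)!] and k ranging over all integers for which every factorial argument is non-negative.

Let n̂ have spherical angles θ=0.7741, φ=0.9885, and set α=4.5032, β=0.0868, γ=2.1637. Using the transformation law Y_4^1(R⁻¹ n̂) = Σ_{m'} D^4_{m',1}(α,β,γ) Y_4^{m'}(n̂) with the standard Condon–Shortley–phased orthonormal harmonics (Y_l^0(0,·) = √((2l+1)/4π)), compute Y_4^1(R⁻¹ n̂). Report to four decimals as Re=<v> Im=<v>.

Re=-0.0022 Im=-0.0016

Need the full column D^4_{m',1} for m'=−4..4 at α=4.5032, β=0.0868, γ=2.1637.
cos(β/2)=0.999058, sin(β/2)=0.043386
d^4_{-4,1}: single k=5 term ⇒ +0.000001;  D = -0.000001-0.000000i
d^4_{-3,1}: k∈[4..5] ⇒ +0.000047 -0.000000 = +0.000047;  D = +0.000016-0.000044i
d^4_{-2,1}: k∈[3..5] ⇒ +0.001150 -0.000003 +0.000000 = +0.001146;  D = +0.000972+0.000608i
d^4_{-1,1}: k∈[2..5] ⇒ +0.018718 -0.000106 +0.000000 -0.000000 = +0.018612;  D = -0.012939+0.013378i
d^4_{0,1}: k∈[1..4] ⇒ +0.192754 -0.002181 +0.000004 -0.000000 = +0.190577;  D = -0.106489-0.158050i
d^4_{1,1}: k∈[0..3] ⇒ +0.992492 -0.028077 +0.000106 -0.000000 = +0.964521;  D = +0.894381-0.361085i
d^4_{2,1}: k∈[0..2] ⇒ -0.182863 +0.001724 -0.000002 = -0.181141;  D = -0.031453-0.178389i
d^4_{3,1}: k∈[0..1] ⇒ +0.014857 -0.000047 = +0.014810;  D = -0.014801-0.000513i
d^4_{4,1}: single k=0 term ⇒ -0.000608;  D = -0.000147+0.000590i
Y_4^{m'}(θ=0.7741,φ=0.9885) and Σ D·Y over m':
  (-0.0000-0.0000i)·(-0.0727+0.0767i)  (+0.0000-0.0000i)·(-0.3010-0.0536i)  (+0.0010+0.0006i)·(-0.1666-0.3873i)  (-0.0129+0.0134i)·(+0.0753-0.1144i)  (-0.1065-0.1581i)·(-0.3374+0.0000i)  (+0.8944-0.3611i)·(-0.0753-0.1144i)  (-0.0315-0.1784i)·(-0.1666+0.3873i)  (-0.0148-0.0005i)·(+0.3010-0.0536i)  (-0.0001+0.0006i)·(-0.0727-0.0767i)
Y_4^1(R⁻¹ n̂) = -0.002201-0.001617i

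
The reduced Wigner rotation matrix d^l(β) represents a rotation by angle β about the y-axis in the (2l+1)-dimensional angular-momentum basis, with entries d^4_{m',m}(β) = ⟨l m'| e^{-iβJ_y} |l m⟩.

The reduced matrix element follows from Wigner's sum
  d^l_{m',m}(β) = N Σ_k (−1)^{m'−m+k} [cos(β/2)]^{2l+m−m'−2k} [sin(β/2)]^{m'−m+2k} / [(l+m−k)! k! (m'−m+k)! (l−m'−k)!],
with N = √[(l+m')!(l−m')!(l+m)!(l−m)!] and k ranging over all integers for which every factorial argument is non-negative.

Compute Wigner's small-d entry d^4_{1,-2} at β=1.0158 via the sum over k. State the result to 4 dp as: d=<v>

d=-0.4674

d^4_{1,-2}(β=1.0158) via Wigner's sum:
With c≡cos(β/2)=0.873768 and s≡sin(β/2)=0.486343, N=[120·6·2·720]^{1/2}=1018.233765
k: max(0,(-2)−(1))=0 … min(4+(-2),4−(1))=2
  k=0: (−1)^3·1018.2338/(72)·0.8738^5·0.4863^3 = -0.828560
  k=1: (−1)^4·1018.2338/(48)·0.8738^3·0.4863^5 = +0.385043
  k=2: (−1)^5·1018.2338/(240)·0.8738^1·0.4863^7 = -0.023858
d^4_{1,-2}(1.0158) = -0.828560 +0.385043 -0.023858 = -0.467375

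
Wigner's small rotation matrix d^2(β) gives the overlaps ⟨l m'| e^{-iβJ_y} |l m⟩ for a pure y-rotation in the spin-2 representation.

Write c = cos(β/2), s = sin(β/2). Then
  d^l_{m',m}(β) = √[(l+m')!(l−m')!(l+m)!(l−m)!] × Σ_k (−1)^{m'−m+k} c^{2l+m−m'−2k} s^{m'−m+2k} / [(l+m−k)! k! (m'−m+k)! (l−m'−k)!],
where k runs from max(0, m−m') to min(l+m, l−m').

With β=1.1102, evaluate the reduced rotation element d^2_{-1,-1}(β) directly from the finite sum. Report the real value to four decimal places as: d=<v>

d^2_{-1,-1}(β=1.1102) via Wigner's sum:
With c≡cos(β/2)=0.849848 and s≡sin(β/2)=0.527028, N=[1·6·1·6]^{1/2}=6.000000
The bounds max(0,m−m')=0 and min(l+m,l−m')=1 give 2 terms
  k=0: (−1)^0·6.0000/(6)·0.8498^4·0.5270^0 = +0.521632
  k=1: (−1)^1·6.0000/(2)·0.8498^2·0.5270^2 = -0.601827
d^2_{-1,-1}(1.1102) = +0.521632 -0.601827 = -0.080194

d=-0.0802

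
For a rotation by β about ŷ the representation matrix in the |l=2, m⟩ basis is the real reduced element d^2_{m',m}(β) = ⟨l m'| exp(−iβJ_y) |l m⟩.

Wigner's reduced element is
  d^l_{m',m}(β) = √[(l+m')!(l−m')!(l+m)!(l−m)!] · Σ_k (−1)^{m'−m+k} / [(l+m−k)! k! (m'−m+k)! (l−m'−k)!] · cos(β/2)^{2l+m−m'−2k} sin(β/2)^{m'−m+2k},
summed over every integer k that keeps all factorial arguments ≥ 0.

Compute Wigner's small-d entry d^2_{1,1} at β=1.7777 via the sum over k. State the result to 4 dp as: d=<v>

d^2_{1,1}(β=1.7777) via Wigner's sum:
With c≡cos(β/2)=0.630305 and s≡sin(β/2)=0.776347, N=[6·1·6·1]^{1/2}=6.000000
Admissible k: 0..1 (factorial args all ≥0)
  k=0: (−1)^0·6.0000/(6)·0.6303^4·0.7763^0 = +0.157835
  k=1: (−1)^1·6.0000/(2)·0.6303^2·0.7763^2 = -0.718349
d^2_{1,1}(1.7777) = +0.157835 -0.718349 = -0.560514

d=-0.5605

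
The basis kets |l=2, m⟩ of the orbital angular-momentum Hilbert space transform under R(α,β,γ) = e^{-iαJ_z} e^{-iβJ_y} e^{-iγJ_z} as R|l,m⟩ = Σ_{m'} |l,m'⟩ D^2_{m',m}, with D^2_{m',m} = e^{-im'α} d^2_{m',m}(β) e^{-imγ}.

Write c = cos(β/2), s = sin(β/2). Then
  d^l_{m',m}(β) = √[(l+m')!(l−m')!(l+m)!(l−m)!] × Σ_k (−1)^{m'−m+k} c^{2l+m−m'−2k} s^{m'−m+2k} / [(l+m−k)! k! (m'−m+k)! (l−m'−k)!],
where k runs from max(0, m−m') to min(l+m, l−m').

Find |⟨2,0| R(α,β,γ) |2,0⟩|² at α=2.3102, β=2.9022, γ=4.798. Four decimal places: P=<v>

First d^2_{0,0}(β=2.9022), then the phase factors e^{-i(0)α} and e^{-i(0)γ}:
c=cos(2.9022/2)=0.119411, s=sin(2.9022/2)=0.992845; N=√[2·2·2·2]=4.000000
k∈{0,1,2} keeps every argument non-negative
  k=0: (−1)^0·4.0000/(4)·0.1194^4·0.9928^0 = +0.000203
  k=1: (−1)^1·4.0000/(1)·0.1194^2·0.9928^2 = -0.056222
  k=2: (−1)^2·4.0000/(4)·0.1194^0·0.9928^4 = +0.971685
d^2_{0,0}(2.9022) = +0.000203 -0.056222 +0.971685 = +0.915666
|D^2_{0,0}|² = |d^2_{0,0}(β)|² = (+0.915666)² = 0.838445 (the z-rotation phases have unit modulus)

P=0.8384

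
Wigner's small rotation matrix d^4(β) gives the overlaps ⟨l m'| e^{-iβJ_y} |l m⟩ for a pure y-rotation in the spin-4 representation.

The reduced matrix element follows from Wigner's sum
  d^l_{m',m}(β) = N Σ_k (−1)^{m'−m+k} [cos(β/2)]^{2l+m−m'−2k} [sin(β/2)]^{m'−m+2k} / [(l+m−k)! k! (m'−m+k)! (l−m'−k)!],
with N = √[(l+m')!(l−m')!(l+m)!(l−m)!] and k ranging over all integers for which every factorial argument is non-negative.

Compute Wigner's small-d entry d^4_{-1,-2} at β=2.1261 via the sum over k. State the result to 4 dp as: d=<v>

d^4_{-1,-2}(β=2.1261) via Wigner's sum:
c=cos(2.1261/2)=0.486209, s=sin(2.1261/2)=0.873842; N=√[6·120·2·720]=1018.233765
k∈{0,1,2} keeps every argument non-negative
  k=0: (−1)^1·1018.2338/(240)·0.4862^7·0.8738^1 = -0.023814
  k=1: (−1)^2·1018.2338/(48)·0.4862^5·0.8738^3 = +0.384611
  k=2: (−1)^3·1018.2338/(72)·0.4862^3·0.8738^5 = -0.828228
d^4_{-1,-2}(2.1261) = -0.023814 +0.384611 -0.828228 = -0.467432

d=-0.4674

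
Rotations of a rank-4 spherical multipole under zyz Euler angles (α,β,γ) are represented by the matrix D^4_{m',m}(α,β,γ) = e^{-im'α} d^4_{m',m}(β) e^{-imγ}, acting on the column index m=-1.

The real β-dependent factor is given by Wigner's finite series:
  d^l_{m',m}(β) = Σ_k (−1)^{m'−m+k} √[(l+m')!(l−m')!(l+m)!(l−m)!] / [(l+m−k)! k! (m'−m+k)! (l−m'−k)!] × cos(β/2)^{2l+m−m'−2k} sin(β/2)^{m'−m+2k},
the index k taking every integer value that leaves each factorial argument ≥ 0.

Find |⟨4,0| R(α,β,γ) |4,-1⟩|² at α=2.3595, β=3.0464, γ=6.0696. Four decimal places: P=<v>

P=0.0434

D^4_{0,-1}(2.3595,3.0464,6.0696) = e^{-i·0·2.3595}·d^4_{0,-1}(3.0464)·e^{-i·-1·6.0696}. Compute d first:
c=cos(3.0464/2)=0.047578, s=sin(3.0464/2)=0.998868; N=√[24·24·6·120]=643.987578
The bounds max(0,m−m')=0 and min(l+m,l−m')=3 give 4 terms
  k=0: (−1)^1·643.9876/(144)·0.0476^7·0.9989^1 = -0.000000
  k=1: (−1)^2·643.9876/(24)·0.0476^5·0.9989^3 = +0.000007
  k=2: (−1)^3·643.9876/(24)·0.0476^3·0.9989^5 = -0.002874
  k=3: (−1)^4·643.9876/(144)·0.0476^1·0.9989^7 = +0.211096
d^4_{0,-1}(3.0464) = -0.000000 +0.000007 -0.002874 +0.211096 = +0.208229
|D^4_{0,-1}|² = |d^4_{0,-1}(β)|² = (+0.208229)² = 0.043359 (the z-rotation phases have unit modulus)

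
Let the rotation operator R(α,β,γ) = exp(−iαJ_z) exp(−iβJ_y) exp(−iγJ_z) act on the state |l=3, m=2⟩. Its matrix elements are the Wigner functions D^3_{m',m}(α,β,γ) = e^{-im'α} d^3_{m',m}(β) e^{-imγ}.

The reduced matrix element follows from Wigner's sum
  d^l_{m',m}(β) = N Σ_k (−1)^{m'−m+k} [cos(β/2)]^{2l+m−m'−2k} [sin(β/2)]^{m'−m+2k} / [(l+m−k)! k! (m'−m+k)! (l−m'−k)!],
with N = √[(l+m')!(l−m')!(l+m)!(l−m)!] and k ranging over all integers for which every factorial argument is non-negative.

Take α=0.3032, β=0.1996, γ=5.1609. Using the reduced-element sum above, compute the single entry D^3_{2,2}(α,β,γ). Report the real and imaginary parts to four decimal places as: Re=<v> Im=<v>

Re=-0.0621 Im=0.9198

Split into d^3_{2,2}(β=0.1996) × two z-phases.
With c≡cos(β/2)=0.995024 and s≡sin(β/2)=0.099634, N=[120·1·120·1]^{1/2}=120.000000
The bounds max(0,m−m')=0 and min(l+m,l−m')=1 give 2 terms
  k=0: (−1)^0·120.0000/(120)·0.9950^6·0.0996^0 = +0.970514
  k=1: (−1)^1·120.0000/(24)·0.9950^4·0.0996^2 = -0.048655
d^3_{2,2}(0.1996) = +0.970514 -0.048655 = +0.921859
D = (+0.821705-0.569913i)·(+0.921859)·(-0.623940+0.781472i) = -0.062063+0.919768i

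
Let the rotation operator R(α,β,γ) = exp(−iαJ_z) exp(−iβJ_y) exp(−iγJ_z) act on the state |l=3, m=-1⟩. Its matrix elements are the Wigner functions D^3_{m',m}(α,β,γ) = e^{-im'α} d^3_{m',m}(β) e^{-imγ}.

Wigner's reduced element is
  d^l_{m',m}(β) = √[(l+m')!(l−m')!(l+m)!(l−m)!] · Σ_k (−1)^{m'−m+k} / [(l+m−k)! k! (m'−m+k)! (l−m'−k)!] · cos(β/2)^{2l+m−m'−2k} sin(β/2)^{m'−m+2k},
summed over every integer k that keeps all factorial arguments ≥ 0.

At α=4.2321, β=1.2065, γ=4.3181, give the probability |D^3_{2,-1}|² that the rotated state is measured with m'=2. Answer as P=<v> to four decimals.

First d^3_{2,-1}(β=1.2065), then the phase factors e^{-i(2)α} and e^{-i(-1)γ}:
With c≡cos(β/2)=0.823496 and s≡sin(β/2)=0.567322, N=[120·1·2·24]^{1/2}=75.894664
Admissible k: 0..1 (factorial args all ≥0)
  k=0: (−1)^3·75.8947/(12)·0.8235^3·0.5673^3 = -0.644916
  k=1: (−1)^4·75.8947/(24)·0.8235^1·0.5673^5 = +0.153041
d^3_{2,-1}(1.2065) = -0.644916 +0.153041 = -0.491875
|D^3_{2,-1}|² = |d^3_{2,-1}(β)|² = (-0.491875)² = 0.241941 (the z-rotation phases have unit modulus)

P=0.2419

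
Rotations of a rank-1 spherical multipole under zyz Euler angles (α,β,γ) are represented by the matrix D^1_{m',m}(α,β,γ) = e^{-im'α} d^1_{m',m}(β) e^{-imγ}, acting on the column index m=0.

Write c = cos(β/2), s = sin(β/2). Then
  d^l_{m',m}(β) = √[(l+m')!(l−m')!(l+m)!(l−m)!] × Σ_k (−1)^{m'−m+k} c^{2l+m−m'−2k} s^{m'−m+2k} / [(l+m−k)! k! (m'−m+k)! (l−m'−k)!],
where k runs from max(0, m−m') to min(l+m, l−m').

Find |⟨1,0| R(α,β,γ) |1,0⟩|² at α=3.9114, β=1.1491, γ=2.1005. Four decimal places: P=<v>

P=0.1675

First d^1_{0,0}(β=1.1491), then the phase factors e^{-i(0)α} and e^{-i(0)γ}:
With c≡cos(β/2)=0.839437 and s≡sin(β/2)=0.543457, N=[1·1·1·1]^{1/2}=1.000000
The bounds max(0,m−m')=0 and min(l+m,l−m')=1 give 2 terms
  k=0: (−1)^0·1.0000/(1)·0.8394^2·0.5435^0 = +0.704654
  k=1: (−1)^1·1.0000/(1)·0.8394^0·0.5435^2 = -0.295346
d^1_{0,0}(1.1491) = +0.704654 -0.295346 = +0.409309
|D^1_{0,0}|² = |d^1_{0,0}(β)|² = (+0.409309)² = 0.167534 (the z-rotation phases have unit modulus)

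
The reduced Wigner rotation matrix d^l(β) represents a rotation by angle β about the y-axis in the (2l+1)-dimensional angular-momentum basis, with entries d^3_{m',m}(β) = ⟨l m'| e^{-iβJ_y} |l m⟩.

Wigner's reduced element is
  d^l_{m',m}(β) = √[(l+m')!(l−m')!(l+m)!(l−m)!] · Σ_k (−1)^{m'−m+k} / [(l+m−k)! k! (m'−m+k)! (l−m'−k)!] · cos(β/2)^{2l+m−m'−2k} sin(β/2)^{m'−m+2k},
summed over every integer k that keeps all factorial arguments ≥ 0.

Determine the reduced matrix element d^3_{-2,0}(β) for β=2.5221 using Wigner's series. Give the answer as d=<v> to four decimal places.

d^3_{-2,0}(β=2.5221) via Wigner's sum:
Half-angle: c=0.304817, s=0.952411. N=√(1·120·6·6)=65.726707
The bounds max(0,m−m')=2 and min(l+m,l−m')=3 give 2 terms
  k=2: (−1)^0·65.7267/(12)·0.3048^4·0.9524^2 = +0.042891
  k=3: (−1)^1·65.7267/(12)·0.3048^2·0.9524^4 = -0.418732
d^3_{-2,0}(2.5221) = +0.042891 -0.418732 = -0.375841

d=-0.3758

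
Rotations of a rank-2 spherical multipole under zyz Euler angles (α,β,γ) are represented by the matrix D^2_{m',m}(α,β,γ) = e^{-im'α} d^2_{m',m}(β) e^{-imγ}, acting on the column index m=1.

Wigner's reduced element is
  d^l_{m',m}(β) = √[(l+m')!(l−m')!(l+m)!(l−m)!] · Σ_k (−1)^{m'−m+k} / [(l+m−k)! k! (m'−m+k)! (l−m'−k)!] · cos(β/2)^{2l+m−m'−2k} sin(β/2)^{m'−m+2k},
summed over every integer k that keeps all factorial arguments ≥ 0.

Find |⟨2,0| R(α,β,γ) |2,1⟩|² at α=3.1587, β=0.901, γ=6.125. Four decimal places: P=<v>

D^2_{0,1}(3.1587,0.901,6.125) = e^{-i·0·3.1587}·d^2_{0,1}(0.901)·e^{-i·1·6.125}. Compute d first:
Half-angle: c=0.900230, s=0.435416. N=√(2·2·6·1)=4.898979
k∈{1,2} keeps every argument non-negative
  k=1: (−1)^0·4.8990/(2)·0.9002^3·0.4354^1 = +0.778107
  k=2: (−1)^1·4.8990/(2)·0.9002^1·0.4354^3 = -0.182029
d^2_{0,1}(0.901) = +0.778107 -0.182029 = +0.596078
|D^2_{0,1}|² = |d^2_{0,1}(β)|² = (+0.596078)² = 0.355309 (the z-rotation phases have unit modulus)

P=0.3553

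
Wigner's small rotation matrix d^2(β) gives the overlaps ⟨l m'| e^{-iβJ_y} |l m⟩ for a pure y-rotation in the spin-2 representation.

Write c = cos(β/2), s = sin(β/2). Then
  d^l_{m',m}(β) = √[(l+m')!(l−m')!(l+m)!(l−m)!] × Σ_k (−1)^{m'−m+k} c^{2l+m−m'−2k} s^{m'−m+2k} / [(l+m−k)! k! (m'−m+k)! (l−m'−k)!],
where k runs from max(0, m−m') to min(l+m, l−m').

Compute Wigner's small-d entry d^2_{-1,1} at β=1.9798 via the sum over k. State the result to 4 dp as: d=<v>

d^2_{-1,1}(β=1.9798) via Wigner's sum:
Half-angle: c=0.548773, s=0.835971. N=√(1·6·6·1)=6.000000
k: max(0,(1)−(-1))=2 … min(2+(1),2−(-1))=3
  k=2: (−1)^0·6.0000/(2)·0.5488^2·0.8360^2 = +0.631379
  k=3: (−1)^1·6.0000/(6)·0.5488^0·0.8360^4 = -0.488388
d^2_{-1,1}(1.9798) = +0.631379 -0.488388 = +0.142991

d=0.1430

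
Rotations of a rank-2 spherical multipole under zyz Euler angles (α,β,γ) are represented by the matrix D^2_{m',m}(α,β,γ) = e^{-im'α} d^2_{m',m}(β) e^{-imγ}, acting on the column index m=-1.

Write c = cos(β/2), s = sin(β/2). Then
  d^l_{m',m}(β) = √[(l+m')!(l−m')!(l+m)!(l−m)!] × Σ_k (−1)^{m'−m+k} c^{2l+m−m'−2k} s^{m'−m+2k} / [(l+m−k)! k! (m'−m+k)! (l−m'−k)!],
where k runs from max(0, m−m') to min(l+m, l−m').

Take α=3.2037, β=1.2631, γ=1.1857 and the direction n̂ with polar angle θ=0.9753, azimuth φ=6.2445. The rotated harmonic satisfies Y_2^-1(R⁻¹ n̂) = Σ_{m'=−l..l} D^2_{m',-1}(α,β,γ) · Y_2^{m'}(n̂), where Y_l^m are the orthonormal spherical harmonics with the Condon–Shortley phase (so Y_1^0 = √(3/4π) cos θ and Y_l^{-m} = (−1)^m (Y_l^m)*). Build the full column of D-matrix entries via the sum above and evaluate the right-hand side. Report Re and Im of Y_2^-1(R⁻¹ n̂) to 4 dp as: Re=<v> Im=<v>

Re=0.1033 Im=0.3602

Need the full column D^2_{m',-1} for m'=−2..2 at α=3.2037, β=1.2631, γ=1.1857.
cos(β/2)=0.807113, sin(β/2)=0.590396
d^2_{-2,-1}: single k=1 term ⇒ +0.620837;  D = +0.160134+0.599829i
d^2_{-1,-1}: k∈[0..1] ⇒ +0.424364 -0.681205 = -0.256841;  D = +0.081522+0.243560i
d^2_{0,-1}: k∈[0..1] ⇒ -0.760367 +0.406857 = -0.353510;  D = -0.132795-0.327620i
d^2_{1,-1}: k∈[0..1] ⇒ +0.681205 -0.121500 = +0.559705;  D = -0.242042-0.504664i
d^2_{2,-1}: single k=0 term ⇒ -0.332197;  D = -0.161971-0.290035i
Y_2^{m'}(θ=0.9753,φ=6.2445) and Σ D·Y over m':
  (+0.1601+0.5998i)·(+0.2639+0.0205i)  (+0.0815+0.2436i)·(+0.3585+0.0139i)  (-0.1328-0.3276i)·(-0.0177+0.0000i)  (-0.2420-0.5047i)·(-0.3585+0.0139i)  (-0.1620-0.2900i)·(+0.2639-0.0205i)
Y_2^-1(R⁻¹ n̂) = +0.103270+0.360154i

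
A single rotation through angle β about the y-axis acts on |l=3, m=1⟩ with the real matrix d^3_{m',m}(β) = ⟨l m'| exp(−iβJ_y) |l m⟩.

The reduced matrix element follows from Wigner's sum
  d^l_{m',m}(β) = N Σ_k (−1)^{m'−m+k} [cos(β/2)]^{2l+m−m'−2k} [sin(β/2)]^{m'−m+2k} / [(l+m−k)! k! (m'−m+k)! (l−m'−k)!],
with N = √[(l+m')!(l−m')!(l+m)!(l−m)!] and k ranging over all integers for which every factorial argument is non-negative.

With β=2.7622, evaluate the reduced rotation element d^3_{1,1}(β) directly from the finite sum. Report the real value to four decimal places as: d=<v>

d^3_{1,1}(β=2.7622) via Wigner's sum:
c=cos(2.7622/2)=0.188561, s=sin(2.7622/2)=0.982062; N=√[24·2·24·2]=48.000000
k: max(0,(1)−(1))=0 … min(3+(1),3−(1))=2
  k=0: (−1)^0·48.0000/(48)·0.1886^6·0.9821^0 = +0.000045
  k=1: (−1)^1·48.0000/(6)·0.1886^4·0.9821^2 = -0.009754
  k=2: (−1)^2·48.0000/(8)·0.1886^2·0.9821^4 = +0.198430
d^3_{1,1}(2.7622) = +0.000045 -0.009754 +0.198430 = +0.188722

d=0.1887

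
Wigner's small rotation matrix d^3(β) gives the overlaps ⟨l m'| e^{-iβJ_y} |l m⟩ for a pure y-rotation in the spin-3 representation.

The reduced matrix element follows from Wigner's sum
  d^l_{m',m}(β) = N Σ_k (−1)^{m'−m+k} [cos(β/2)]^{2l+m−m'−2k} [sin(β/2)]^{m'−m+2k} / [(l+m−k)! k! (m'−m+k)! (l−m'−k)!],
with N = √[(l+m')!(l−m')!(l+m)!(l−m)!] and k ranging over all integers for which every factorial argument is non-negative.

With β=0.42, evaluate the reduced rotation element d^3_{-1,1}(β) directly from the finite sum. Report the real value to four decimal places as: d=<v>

d=0.2242

d^3_{-1,1}(β=0.42) via Wigner's sum:
Half-angle: c=0.978031, s=0.208460. N=√(2·24·24·2)=48.000000
k∈{2,3,4} keeps every argument non-negative
  k=2: (−1)^0·48.0000/(8)·0.9780^4·0.2085^2 = +0.238565
  k=3: (−1)^1·48.0000/(6)·0.9780^2·0.2085^4 = -0.014451
  k=4: (−1)^2·48.0000/(48)·0.9780^0·0.2085^6 = +0.000082
d^3_{-1,1}(0.42) = +0.238565 -0.014451 +0.000082 = +0.224196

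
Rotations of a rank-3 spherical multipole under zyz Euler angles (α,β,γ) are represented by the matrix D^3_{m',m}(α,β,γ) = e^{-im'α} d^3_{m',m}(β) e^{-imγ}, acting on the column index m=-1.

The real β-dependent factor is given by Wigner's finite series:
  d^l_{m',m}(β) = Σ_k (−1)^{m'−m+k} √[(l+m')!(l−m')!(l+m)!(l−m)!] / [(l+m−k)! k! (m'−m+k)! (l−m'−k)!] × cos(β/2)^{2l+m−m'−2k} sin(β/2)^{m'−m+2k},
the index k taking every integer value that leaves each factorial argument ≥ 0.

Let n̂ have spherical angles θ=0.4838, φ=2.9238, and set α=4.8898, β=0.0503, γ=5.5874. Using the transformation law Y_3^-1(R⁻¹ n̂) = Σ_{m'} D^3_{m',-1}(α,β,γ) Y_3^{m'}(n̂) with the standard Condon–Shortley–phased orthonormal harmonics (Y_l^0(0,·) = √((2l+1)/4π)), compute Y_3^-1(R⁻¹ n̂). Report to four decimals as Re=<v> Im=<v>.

Need the full column D^3_{m',-1} for m'=−3..3 at α=4.8898, β=0.0503, γ=5.5874.
cos(β/2)=0.999684, sin(β/2)=0.025147
d^3_{-3,-1}: single k=2 term ⇒ +0.002446;  D = +0.000398+0.002413i
d^3_{-2,-1}: k∈[1..2] ⇒ +0.079397 -0.000100 = +0.079297;  D = -0.074732+0.026516i
d^3_{-1,-1}: k∈[0..2] ⇒ +0.998104 -0.005053 +0.000002 = +0.993054;  D = -0.492027-0.862592i
d^3_{0,-1}: k∈[0..2] ⇒ -0.086975 +0.000165 -0.000000 = -0.086810;  D = -0.066631+0.055644i
d^3_{1,-1}: k∈[0..2] ⇒ +0.003790 -0.000003 +0.000000 = +0.003786;  D = +0.002902+0.002432i
d^3_{2,-1}: k∈[0..1] ⇒ -0.000100 +0.000000 = -0.000100;  D = +0.000050-0.000087i
d^3_{3,-1}: single k=0 term ⇒ +0.000002;  D = -0.000001-0.000001i
Y_3^{m'}(θ=0.4838,φ=2.9238) and Σ D·Y over m':
  (+0.0004+0.0024i)·(-0.0333-0.0255i)  (-0.0747+0.0265i)·(+0.1775+0.0826i)  (-0.4920-0.8626i)·(-0.4283-0.0948i)  (-0.0666+0.0556i)·(+0.3033+0.0000i)  (+0.0029+0.0024i)·(+0.4283-0.0948i)  (+0.0000-0.0001i)·(+0.1775-0.0826i)  (-0.0000-0.0000i)·(+0.0333-0.0255i)
Y_3^-1(R⁻¹ n̂) = +0.094841+0.432170i

Re=0.0948 Im=0.4322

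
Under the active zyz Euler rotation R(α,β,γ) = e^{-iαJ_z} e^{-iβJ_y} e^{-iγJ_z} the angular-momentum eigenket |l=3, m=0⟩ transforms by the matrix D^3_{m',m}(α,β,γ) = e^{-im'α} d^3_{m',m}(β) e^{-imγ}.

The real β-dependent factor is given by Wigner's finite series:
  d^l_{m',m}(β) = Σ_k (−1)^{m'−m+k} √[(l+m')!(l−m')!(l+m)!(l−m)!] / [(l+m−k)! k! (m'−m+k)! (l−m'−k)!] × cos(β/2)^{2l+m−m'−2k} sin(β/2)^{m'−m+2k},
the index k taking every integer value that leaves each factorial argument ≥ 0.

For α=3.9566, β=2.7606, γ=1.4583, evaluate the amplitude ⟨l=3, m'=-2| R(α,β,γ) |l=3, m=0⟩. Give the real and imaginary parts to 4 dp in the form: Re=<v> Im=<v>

Re=0.0104 Im=-0.1754

Split into d^3_{-2,0}(β=2.7606) × two z-phases.
c=cos(2.7606/2)=0.189346, s=sin(2.7606/2)=0.981910; N=√[1·120·6·6]=65.726707
Admissible k: 2..3 (factorial args all ≥0)
  k=2: (−1)^0·65.7267/(12)·0.1893^4·0.9819^2 = +0.006788
  k=3: (−1)^1·65.7267/(12)·0.1893^2·0.9819^4 = -0.182541
d^3_{-2,0}(2.7606) = +0.006788 -0.182541 = -0.175754
D = (-0.059184+0.998247i)·(-0.175754)·(+1.000000+0.000000i) = +0.010402-0.175446i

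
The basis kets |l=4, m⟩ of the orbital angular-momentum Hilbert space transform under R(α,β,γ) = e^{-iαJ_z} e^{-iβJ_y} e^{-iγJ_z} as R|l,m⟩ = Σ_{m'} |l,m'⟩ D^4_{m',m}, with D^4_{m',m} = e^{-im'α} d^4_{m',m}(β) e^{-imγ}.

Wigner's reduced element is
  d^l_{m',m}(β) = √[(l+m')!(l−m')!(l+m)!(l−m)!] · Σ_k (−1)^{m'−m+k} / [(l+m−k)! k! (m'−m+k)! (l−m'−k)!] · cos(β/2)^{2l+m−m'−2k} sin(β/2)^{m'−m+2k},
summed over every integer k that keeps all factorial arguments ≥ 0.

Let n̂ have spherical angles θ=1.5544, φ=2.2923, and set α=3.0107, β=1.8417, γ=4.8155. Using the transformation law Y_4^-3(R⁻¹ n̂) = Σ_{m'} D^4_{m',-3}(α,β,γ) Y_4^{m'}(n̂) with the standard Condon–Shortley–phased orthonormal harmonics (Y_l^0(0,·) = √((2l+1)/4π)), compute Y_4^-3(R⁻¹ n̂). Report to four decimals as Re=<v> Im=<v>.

Need the full column D^4_{m',-3} for m'=−4..4 at α=3.0107, β=1.8417, γ=4.8155.
cos(β/2)=0.605144, sin(β/2)=0.796116
d^4_{-4,-3}: single k=1 term ⇒ +0.066916;  D = +0.014227+0.065386i
d^4_{-3,-3}: k∈[0..1] ⇒ +0.017983 -0.217872 = -0.199889;  D = +0.016640+0.199195i
d^4_{-2,-3}: k∈[0..1] ⇒ -0.088522 +0.459629 = +0.371107;  D = -0.017639+0.370688i
d^4_{-1,-3}: k∈[0..1] ⇒ +0.247044 -0.712622 = -0.465578;  D = -0.082638+0.458185i
d^4_{0,-3}: k∈[0..1] ⇒ -0.484491 +0.838537 = +0.354045;  D = -0.107780+0.337241i
d^4_{1,-3}: k∈[0..1] ⇒ +0.712622 -0.740025 = -0.027403;  D = -0.011678+0.024790i
d^4_{2,-3}: k∈[0..1] ⇒ -0.795506 +0.458942 = -0.336563;  D = +0.181937-0.283150i
d^4_{3,-3}: k∈[0..1] ⇒ +0.652641 -0.161366 = +0.491275;  D = +0.317243-0.375110i
d^4_{4,-3}: single k=0 term ⇒ -0.346928;  D = +0.256688-0.233389i
Y_4^{m'}(θ=1.5544,φ=2.2923) and Σ D·Y over m':
  (+0.0142+0.0654i)·(-0.4279-0.1118i)  (+0.0166+0.1992i)·(+0.0170-0.0115i)  (-0.0176+0.3707i)·(+0.0425-0.3311i)  (-0.0826+0.4582i)·(+0.0154+0.0175i)  (-0.1078+0.3372i)·(+0.3165+0.0000i)  (-0.0117+0.0248i)·(-0.0154+0.0175i)  (+0.1819-0.2831i)·(+0.0425+0.3311i)  (+0.3172-0.3751i)·(-0.0170-0.0115i)  (+0.2567-0.2334i)·(-0.4279+0.1118i)
Y_4^-3(R⁻¹ n̂) = +0.090175+0.286484i

Re=0.0902 Im=0.2865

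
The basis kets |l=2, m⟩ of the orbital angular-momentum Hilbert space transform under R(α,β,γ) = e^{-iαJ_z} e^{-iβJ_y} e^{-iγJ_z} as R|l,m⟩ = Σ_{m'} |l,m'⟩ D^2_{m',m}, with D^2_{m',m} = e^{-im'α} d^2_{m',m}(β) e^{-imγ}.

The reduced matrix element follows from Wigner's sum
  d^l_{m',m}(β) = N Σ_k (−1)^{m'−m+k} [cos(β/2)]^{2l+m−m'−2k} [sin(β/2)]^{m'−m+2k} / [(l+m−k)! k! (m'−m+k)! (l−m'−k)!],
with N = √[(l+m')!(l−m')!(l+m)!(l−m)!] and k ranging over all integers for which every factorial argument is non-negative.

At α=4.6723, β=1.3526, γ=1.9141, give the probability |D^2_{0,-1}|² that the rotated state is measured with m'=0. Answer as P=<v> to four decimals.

P=0.0670

D^2_{0,-1}(4.6723,1.3526,1.9141) = e^{-i·0·4.6723}·d^2_{0,-1}(1.3526)·e^{-i·-1·1.9141}. Compute d first:
Half-angle: c=0.779894, s=0.625912. N=√(2·2·1·6)=4.898979
k: max(0,(-1)−(0))=0 … min(2+(-1),2−(0))=1
  k=0: (−1)^1·4.8990/(2)·0.7799^3·0.6259^1 = -0.727269
  k=1: (−1)^2·4.8990/(2)·0.7799^1·0.6259^3 = +0.468436
d^2_{0,-1}(1.3526) = -0.727269 +0.468436 = -0.258833
|D^2_{0,-1}|² = |d^2_{0,-1}(β)|² = (-0.258833)² = 0.066995 (the z-rotation phases have unit modulus)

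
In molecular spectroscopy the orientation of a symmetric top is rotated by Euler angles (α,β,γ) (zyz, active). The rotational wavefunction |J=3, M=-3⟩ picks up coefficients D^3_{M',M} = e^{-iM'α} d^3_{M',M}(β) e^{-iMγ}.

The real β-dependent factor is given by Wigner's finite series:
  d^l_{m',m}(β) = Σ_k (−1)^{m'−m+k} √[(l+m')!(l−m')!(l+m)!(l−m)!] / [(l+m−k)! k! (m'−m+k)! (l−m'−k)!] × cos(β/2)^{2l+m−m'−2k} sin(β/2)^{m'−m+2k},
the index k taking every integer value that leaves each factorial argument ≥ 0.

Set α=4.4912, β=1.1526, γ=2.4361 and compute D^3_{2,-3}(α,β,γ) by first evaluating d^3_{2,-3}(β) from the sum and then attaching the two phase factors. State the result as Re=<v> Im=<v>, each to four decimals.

Re=0.0102 Im=0.0982

Split into d^3_{2,-3}(β=1.1526) × two z-phases.
Half-angle: c=0.838485, s=0.544925. N=√(120·1·1·720)=293.938769
The bounds max(0,m−m')=0 and min(l+m,l−m')=0 give 1 term
  k=0: (−1)^5·293.9388/(120)·0.8385^1·0.5449^5 = -0.098686
d^3_{2,-3}(1.1526) = -0.098686
D = (-0.903736-0.428090i)·(-0.098686)·(+0.519001+0.854774i) = +0.010177+0.098160i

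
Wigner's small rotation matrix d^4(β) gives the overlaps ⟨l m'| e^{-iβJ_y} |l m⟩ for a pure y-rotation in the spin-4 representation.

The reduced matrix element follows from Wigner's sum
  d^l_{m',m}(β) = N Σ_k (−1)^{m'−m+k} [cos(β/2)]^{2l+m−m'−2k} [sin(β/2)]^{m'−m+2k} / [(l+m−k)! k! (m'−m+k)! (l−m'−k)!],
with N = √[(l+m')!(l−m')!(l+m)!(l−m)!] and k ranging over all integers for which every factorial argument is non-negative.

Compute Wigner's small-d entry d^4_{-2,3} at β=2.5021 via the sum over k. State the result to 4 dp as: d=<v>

d^4_{-2,3}(β=2.5021) via Wigner's sum:
Half-angle: c=0.314326, s=0.949315. N=√(2·720·5040·1)=2693.993318
Admissible k: 5..6 (factorial args all ≥0)
  k=5: (−1)^0·2693.9933/(240)·0.3143^3·0.9493^5 = +0.268768
  k=6: (−1)^1·2693.9933/(720)·0.3143^1·0.9493^7 = -0.817179
d^4_{-2,3}(2.5021) = +0.268768 -0.817179 = -0.548411

d=-0.5484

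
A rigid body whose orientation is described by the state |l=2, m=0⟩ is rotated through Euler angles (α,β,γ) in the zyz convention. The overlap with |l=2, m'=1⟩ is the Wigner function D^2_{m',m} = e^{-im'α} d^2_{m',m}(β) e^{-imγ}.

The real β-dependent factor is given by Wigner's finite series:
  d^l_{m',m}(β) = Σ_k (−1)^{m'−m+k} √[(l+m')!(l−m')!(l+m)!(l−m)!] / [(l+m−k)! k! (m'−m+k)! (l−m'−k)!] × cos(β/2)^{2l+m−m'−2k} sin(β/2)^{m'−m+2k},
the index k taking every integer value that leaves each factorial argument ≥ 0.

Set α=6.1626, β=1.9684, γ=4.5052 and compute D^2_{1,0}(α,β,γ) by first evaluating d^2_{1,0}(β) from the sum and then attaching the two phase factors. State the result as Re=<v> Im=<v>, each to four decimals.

First d^2_{1,0}(β=1.9684), then the phase factors e^{-i(1)α} and e^{-i(0)γ}:
Half-angle: c=0.553530, s=0.832830. N=√(6·1·2·2)=4.898979
Admissible k: 0..1 (factorial args all ≥0)
  k=0: (−1)^1·4.8990/(2)·0.5535^3·0.8328^1 = -0.345983
  k=1: (−1)^2·4.8990/(2)·0.5535^1·0.8328^3 = +0.783222
d^2_{1,0}(1.9684) = -0.345983 +0.783222 = +0.437239
D = (+0.992738+0.120293i)·(+0.437239)·(+1.000000+0.000000i) = +0.434064+0.052597i

Re=0.4341 Im=0.0526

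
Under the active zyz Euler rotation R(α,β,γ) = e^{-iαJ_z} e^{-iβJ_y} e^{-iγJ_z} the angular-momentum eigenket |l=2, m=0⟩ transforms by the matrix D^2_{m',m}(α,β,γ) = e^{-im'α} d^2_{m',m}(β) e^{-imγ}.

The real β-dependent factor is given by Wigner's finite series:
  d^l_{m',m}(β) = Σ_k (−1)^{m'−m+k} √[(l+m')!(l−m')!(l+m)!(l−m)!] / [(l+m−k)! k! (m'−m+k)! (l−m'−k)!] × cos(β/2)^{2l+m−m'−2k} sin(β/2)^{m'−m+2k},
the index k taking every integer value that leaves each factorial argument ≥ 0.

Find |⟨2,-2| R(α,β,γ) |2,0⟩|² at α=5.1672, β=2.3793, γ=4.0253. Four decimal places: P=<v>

First d^2_{-2,0}(β=2.3793), then the phase factors e^{-i(-2)α} and e^{-i(0)γ}:
Half-angle: c=0.371985, s=0.928239. N=√(1·24·2·2)=9.797959
k∈{2} keeps every argument non-negative
  k=2: (−1)^0·9.7980/(4)·0.3720^2·0.9282^2 = +0.292042
d^2_{-2,0}(2.3793) = +0.292042
|D^2_{-2,0}|² = |d^2_{-2,0}(β)|² = (+0.292042)² = 0.085289 (the z-rotation phases have unit modulus)

P=0.0853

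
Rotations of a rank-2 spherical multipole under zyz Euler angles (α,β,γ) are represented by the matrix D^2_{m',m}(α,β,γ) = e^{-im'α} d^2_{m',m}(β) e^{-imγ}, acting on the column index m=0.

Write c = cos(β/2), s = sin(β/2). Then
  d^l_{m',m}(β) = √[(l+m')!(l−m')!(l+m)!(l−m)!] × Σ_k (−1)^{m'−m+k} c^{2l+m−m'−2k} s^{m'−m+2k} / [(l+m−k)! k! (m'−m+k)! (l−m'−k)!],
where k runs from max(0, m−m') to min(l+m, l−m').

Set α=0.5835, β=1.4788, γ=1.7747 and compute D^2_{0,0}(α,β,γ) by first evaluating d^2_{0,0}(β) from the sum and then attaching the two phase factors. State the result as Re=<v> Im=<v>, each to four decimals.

Re=-0.4873 Im=0.0000

D^2_{0,0}(0.5835,1.4788,1.7747) = e^{-i·0·0.5835}·d^2_{0,0}(1.4788)·e^{-i·0·1.7747}. Compute d first:
c=cos(1.4788/2)=0.738873, s=sin(1.4788/2)=0.673845; N=√[2·2·2·2]=4.000000
k: max(0,(0)−(0))=0 … min(2+(0),2−(0))=2
  k=0: (−1)^0·4.0000/(4)·0.7389^4·0.6738^0 = +0.298043
  k=1: (−1)^1·4.0000/(1)·0.7389^2·0.6738^2 = -0.991561
  k=2: (−1)^2·4.0000/(4)·0.7389^0·0.6738^4 = +0.206177
d^2_{0,0}(1.4788) = +0.298043 -0.991561 +0.206177 = -0.487341
Attach z-rotation phases: D = e^{-i(0)(0.5835)}·(-0.487341)·e^{-i(0)(1.7747)} = -0.487341+0.000000i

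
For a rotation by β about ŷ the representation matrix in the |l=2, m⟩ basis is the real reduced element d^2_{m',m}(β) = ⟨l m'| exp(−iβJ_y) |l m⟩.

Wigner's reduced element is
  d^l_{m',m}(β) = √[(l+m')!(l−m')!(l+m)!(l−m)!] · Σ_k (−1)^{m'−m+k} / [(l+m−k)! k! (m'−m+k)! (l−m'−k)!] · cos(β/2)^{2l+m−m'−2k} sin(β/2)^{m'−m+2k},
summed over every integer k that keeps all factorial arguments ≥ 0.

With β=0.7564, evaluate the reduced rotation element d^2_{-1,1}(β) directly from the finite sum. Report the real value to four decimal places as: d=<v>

d=0.3347

d^2_{-1,1}(β=0.7564) via Wigner's sum:
c=cos(0.7564/2)=0.929331, s=sin(0.7564/2)=0.369248; N=√[1·6·6·1]=6.000000
k: max(0,(1)−(-1))=2 … min(2+(1),2−(-1))=3
  k=2: (−1)^0·6.0000/(2)·0.9293^2·0.3692^2 = +0.353264
  k=3: (−1)^1·6.0000/(6)·0.9293^0·0.3692^4 = -0.018590
d^2_{-1,1}(0.7564) = +0.353264 -0.018590 = +0.334674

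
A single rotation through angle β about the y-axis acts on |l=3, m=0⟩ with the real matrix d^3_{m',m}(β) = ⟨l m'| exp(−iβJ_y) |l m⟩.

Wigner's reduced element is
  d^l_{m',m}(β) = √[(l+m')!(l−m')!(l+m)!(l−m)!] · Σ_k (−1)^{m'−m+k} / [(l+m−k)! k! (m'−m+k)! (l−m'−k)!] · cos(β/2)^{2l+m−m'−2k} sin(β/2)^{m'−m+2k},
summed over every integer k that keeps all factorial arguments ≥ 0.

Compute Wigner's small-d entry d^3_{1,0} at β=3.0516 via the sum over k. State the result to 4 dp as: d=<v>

d=-0.1541

d^3_{1,0}(β=3.0516) via Wigner's sum:
c=cos(3.0516/2)=0.044981, s=sin(3.0516/2)=0.998988; N=√[24·2·6·6]=41.569219
k∈{0,1,2} keeps every argument non-negative
  k=0: (−1)^1·41.5692/(12)·0.0450^5·0.9990^1 = -0.000001
  k=1: (−1)^2·41.5692/(4)·0.0450^3·0.9990^3 = +0.000943
  k=2: (−1)^3·41.5692/(12)·0.0450^1·0.9990^5 = -0.155032
d^3_{1,0}(3.0516) = -0.000001 +0.000943 -0.155032 = -0.154090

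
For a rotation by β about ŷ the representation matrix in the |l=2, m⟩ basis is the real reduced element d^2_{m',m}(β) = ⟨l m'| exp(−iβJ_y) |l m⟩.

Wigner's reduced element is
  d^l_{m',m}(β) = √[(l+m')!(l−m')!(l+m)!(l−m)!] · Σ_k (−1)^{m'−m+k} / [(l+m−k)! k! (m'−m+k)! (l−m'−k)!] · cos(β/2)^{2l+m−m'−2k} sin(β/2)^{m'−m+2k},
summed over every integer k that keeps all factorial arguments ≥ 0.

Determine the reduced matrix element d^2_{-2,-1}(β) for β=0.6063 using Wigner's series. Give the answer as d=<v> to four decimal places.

d^2_{-2,-1}(β=0.6063) via Wigner's sum:
With c≡cos(β/2)=0.954401 and s≡sin(β/2)=0.298528, N=[1·24·1·6]^{1/2}=12.000000
The bounds max(0,m−m')=1 and min(l+m,l−m')=1 give 1 term
  k=1: (−1)^0·12.0000/(6)·0.9544^3·0.2985^1 = +0.519048
d^2_{-2,-1}(0.6063) = +0.519048

d=0.5190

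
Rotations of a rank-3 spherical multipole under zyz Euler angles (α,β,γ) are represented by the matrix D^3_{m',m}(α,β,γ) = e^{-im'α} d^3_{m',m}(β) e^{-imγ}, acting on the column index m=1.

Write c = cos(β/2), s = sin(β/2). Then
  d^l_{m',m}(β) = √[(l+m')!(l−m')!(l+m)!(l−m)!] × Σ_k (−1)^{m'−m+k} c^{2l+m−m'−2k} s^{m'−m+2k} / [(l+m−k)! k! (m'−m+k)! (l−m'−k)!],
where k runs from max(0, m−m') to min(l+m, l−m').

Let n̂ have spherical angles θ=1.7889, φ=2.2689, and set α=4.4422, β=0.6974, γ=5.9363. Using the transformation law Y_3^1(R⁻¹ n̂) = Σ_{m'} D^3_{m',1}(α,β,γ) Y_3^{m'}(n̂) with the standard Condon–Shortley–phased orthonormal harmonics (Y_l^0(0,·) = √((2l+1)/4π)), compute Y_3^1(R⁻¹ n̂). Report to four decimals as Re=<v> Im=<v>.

Need the full column D^3_{m',1} for m'=−3..3 at α=4.4422, β=0.6974, γ=5.9363.
cos(β/2)=0.939818, sin(β/2)=0.341676
d^3_{-3,1}: single k=4 term ⇒ +0.046622;  D = +0.020851+0.041699i
d^3_{-2,1}: k∈[3..4] ⇒ +0.209414 -0.013839 = +0.195574;  D = -0.191925+0.037607i
d^3_{-1,1}: k∈[2..4] ⇒ +0.546456 -0.096302 +0.001591 = +0.451745;  D = +0.034613-0.450417i
d^3_{0,1}: k∈[1..3] ⇒ +0.867808 -0.344102 +0.015160 = +0.538866;  D = +0.506769+0.183198i
d^3_{1,1}: k∈[0..2] ⇒ +0.689067 -0.728609 +0.072227 = +0.032686;  D = -0.018914+0.026658i
d^3_{2,1}: k∈[0..1] ⇒ -0.792197 +0.209414 = -0.582783;  D = +0.368048+0.451858i
d^3_{3,1}: single k=0 term ⇒ +0.352736;  D = +0.323030-0.141685i
Y_3^{m'}(θ=1.7889,φ=2.2689) and Σ D·Y over m':
  (+0.0209+0.0417i)·(+0.3363-0.1941i)  (-0.1919+0.0376i)·(+0.0366-0.2076i)  (+0.0346-0.4504i)·(+0.1553+0.1851i)  (+0.5068+0.1832i)·(+0.2233+0.0000i)  (-0.0189+0.0267i)·(-0.1553+0.1851i)  (+0.3680+0.4519i)·(+0.0366+0.2076i)  (+0.3230-0.1417i)·(-0.3363-0.1941i)
Y_3^1(R⁻¹ n̂) = -0.000616+0.098793i

Re=-0.0006 Im=0.0988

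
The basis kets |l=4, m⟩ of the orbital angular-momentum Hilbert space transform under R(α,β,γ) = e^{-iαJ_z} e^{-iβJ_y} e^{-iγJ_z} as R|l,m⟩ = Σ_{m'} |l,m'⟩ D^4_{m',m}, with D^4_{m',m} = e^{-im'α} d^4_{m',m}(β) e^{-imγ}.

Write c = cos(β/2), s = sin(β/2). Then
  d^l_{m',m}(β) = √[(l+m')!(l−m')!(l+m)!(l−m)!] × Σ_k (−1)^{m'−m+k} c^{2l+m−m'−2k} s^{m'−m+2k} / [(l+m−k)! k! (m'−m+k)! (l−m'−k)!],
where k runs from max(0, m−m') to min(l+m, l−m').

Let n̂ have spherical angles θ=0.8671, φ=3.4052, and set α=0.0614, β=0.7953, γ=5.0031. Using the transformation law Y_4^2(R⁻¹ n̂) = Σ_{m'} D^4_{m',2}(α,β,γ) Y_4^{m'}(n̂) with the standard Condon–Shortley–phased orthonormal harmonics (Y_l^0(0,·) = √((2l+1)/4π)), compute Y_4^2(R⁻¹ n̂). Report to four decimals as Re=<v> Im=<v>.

Need the full column D^4_{m',2} for m'=−4..4 at α=0.0614, β=0.7953, γ=5.0031.
cos(β/2)=0.921974, sin(β/2)=0.387253
d^4_{-4,2}: single k=6 term ⇒ +0.015170;  D = -0.014323+0.004999i
d^4_{-3,2}: k∈[5..6] ⇒ +0.076615 -0.004506 = +0.072109;  D = -0.066495+0.027896i
d^4_{-2,2}: k∈[4..6] ⇒ +0.243749 -0.034402 +0.000506 = +0.209853;  D = -0.188167+0.092905i
d^4_{-1,2}: k∈[3..5] ⇒ +0.547131 -0.144789 +0.005109 = +0.407451;  D = -0.353589+0.202462i
d^4_{0,2}: k∈[2..4] ⇒ +0.873818 -0.411095 +0.027197 = +0.489921;  D = -0.409418+0.269071i
d^4_{1,2}: k∈[1..3] ⇒ +0.930380 -0.820696 +0.096526 = +0.206209;  D = -0.165051+0.123614i
d^4_{2,2}: k∈[0..2] ⇒ +0.522093 -1.105303 +0.243749 = -0.339460;  D = +0.258708-0.219781i
d^4_{3,2}: k∈[0..1] ⇒ -0.820518 +0.434271 = -0.386246;  D = +0.278465-0.267663i
d^4_{4,2}: single k=0 term ⇒ +0.487393;  D = -0.329999+0.358681i
Y_4^{m'}(θ=0.8671,φ=3.4052) and Σ D·Y over m':
  (-0.0143+0.0050i)·(+0.0738-0.1301i)  (-0.0665+0.0279i)·(-0.2525+0.2552i)  (-0.1882+0.0929i)·(+0.3245-0.1889i)  (-0.3536+0.2025i)·(+0.0156-0.0042i)  (-0.4094+0.2691i)·(-0.3623+0.0000i)  (-0.1651+0.1236i)·(-0.0156-0.0042i)  (+0.2587-0.2198i)·(+0.3245+0.1889i)  (+0.2785-0.2677i)·(+0.2525+0.2552i)  (-0.3300+0.3587i)·(+0.0738+0.1301i)
Y_4^2(R⁻¹ n̂) = +0.305581-0.085545i

Re=0.3056 Im=-0.0855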